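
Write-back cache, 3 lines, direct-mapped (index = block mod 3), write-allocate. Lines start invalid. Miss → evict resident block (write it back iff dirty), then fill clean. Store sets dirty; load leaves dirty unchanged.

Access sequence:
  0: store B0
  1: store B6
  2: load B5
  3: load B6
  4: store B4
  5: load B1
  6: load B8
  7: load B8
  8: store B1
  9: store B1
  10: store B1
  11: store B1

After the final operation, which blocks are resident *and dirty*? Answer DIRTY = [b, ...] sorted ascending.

  0 | W B0 → L0 miss [D]
  1 | W B6 → L0 miss wb→B0 [D]
  2 | R B5 → L2 miss [-]
  3 | R B6 → L0 hit [D]
  4 | W B4 → L1 miss [D]
  5 | R B1 → L1 miss wb→B4 [-]
  6 | R B8 → L2 miss [-]
  7 | R B8 → L2 hit [-]
  8 | W B1 → L1 hit [D]
  9 | W B1 → L1 hit [D]
  10 | W B1 → L1 hit [D]
  11 | W B1 → L1 hit [D]

DIRTY = [1, 6]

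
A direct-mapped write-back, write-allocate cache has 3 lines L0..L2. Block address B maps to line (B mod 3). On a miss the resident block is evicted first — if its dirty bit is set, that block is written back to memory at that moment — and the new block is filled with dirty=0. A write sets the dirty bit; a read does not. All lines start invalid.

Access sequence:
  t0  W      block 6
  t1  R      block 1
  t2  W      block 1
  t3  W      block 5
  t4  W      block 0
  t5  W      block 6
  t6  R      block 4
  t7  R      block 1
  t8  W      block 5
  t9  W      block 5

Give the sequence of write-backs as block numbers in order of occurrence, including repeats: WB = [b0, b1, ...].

WB = [6, 0, 1]

  0 | W B6 → L0 miss [D]
  1 | R B1 → L1 miss [-]
  2 | W B1 → L1 hit [D]
  3 | W B5 → L2 miss [D]
  4 | W B0 → L0 miss wb→B6 [D]
  5 | W B6 → L0 miss wb→B0 [D]
  6 | R B4 → L1 miss wb→B1 [-]
  7 | R B1 → L1 miss [-]
  8 | W B5 → L2 hit [D]
  9 | W B5 → L2 hit [D]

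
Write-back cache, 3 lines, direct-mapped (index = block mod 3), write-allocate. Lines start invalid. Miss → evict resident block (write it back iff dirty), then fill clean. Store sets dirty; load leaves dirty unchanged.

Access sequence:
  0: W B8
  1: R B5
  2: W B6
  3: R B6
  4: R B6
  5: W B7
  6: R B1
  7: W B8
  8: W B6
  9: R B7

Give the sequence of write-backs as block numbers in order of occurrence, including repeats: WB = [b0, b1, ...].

WB = [8, 7]

0: W B8 -> L2 miss  d=D]
1: R B5 -> L2 miss wb->B8  d=-]
2: W B6 -> L0 miss  d=D]
3: R B6 -> L0 hit  d=D]
4: R B6 -> L0 hit  d=D]
5: W B7 -> L1 miss  d=D]
6: R B1 -> L1 miss wb->B7  d=-]
7: W B8 -> L2 miss  d=D]
8: W B6 -> L0 hit  d=D]
9: R B7 -> L1 miss  d=-]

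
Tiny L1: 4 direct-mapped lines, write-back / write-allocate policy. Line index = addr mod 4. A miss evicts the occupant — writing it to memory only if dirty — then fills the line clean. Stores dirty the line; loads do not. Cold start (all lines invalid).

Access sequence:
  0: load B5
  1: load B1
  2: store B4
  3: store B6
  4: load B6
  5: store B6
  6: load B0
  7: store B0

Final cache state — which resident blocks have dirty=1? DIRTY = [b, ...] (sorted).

DIRTY = [0, 6]

0: R B5 → L1 miss [-]
1: R B1 → L1 miss [-]
2: W B4 → L0 miss [D]
3: W B6 → L2 miss [D]
4: R B6 → L2 hit [D]
5: W B6 → L2 hit [D]
6: R B0 → L0 miss wb→B4 [-]
7: W B0 → L0 hit [D]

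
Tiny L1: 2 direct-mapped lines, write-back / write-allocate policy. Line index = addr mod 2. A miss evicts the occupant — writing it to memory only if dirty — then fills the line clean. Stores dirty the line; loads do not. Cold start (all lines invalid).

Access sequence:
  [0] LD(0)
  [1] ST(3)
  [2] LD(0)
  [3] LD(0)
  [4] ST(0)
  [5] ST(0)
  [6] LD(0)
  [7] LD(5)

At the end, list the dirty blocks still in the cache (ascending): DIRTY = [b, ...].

DIRTY = [0]

0: R B0 → L0 miss [-]
1: W B3 → L1 miss [D]
2: R B0 → L0 hit [-]
3: R B0 → L0 hit [-]
4: W B0 → L0 hit [D]
5: W B0 → L0 hit [D]
6: R B0 → L0 hit [D]
7: R B5 → L1 miss wb→B3 [-]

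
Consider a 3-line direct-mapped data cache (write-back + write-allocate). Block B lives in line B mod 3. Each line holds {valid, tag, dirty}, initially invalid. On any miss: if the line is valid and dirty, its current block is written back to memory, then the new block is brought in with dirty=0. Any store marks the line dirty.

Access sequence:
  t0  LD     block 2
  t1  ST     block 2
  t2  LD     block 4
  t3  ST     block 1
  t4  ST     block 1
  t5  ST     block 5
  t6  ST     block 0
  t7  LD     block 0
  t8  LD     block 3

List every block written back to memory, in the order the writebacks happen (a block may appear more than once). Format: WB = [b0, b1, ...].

WB = [2, 0]

0: R B2 → L2 miss [-]
1: W B2 → L2 hit [D]
2: R B4 → L1 miss [-]
3: W B1 → L1 miss [D]
4: W B1 → L1 hit [D]
5: W B5 → L2 miss wb→B2 [D]
6: W B0 → L0 miss [D]
7: R B0 → L0 hit [D]
8: R B3 → L0 miss wb→B0 [-]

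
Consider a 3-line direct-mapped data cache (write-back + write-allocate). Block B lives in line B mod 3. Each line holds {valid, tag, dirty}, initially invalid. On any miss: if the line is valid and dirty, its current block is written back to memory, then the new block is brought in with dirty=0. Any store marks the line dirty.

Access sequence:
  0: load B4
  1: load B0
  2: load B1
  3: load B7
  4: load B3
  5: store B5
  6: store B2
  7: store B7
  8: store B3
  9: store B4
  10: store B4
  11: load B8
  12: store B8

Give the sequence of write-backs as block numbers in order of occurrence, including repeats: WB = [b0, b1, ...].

WB = [5, 7, 2]

  0 | R B4 → L1 miss [-]
  1 | R B0 → L0 miss [-]
  2 | R B1 → L1 miss [-]
  3 | R B7 → L1 miss [-]
  4 | R B3 → L0 miss [-]
  5 | W B5 → L2 miss [D]
  6 | W B2 → L2 miss wb→B5 [D]
  7 | W B7 → L1 hit [D]
  8 | W B3 → L0 hit [D]
  9 | W B4 → L1 miss wb→B7 [D]
  10 | W B4 → L1 hit [D]
  11 | R B8 → L2 miss wb→B2 [-]
  12 | W B8 → L2 hit [D]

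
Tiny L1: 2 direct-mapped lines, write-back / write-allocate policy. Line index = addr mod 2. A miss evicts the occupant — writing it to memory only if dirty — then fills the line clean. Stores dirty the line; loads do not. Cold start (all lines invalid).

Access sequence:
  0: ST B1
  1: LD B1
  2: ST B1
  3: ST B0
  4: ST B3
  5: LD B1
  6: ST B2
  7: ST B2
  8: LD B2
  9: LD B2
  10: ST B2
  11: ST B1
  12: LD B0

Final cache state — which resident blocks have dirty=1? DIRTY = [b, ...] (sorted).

0: W B1 → L1 miss [D]
1: R B1 → L1 hit [D]
2: W B1 → L1 hit [D]
3: W B0 → L0 miss [D]
4: W B3 → L1 miss wb→B1 [D]
5: R B1 → L1 miss wb→B3 [-]
6: W B2 → L0 miss wb→B0 [D]
7: W B2 → L0 hit [D]
8: R B2 → L0 hit [D]
9: R B2 → L0 hit [D]
10: W B2 → L0 hit [D]
11: W B1 → L1 hit [D]
12: R B0 → L0 miss wb→B2 [-]

DIRTY = [1]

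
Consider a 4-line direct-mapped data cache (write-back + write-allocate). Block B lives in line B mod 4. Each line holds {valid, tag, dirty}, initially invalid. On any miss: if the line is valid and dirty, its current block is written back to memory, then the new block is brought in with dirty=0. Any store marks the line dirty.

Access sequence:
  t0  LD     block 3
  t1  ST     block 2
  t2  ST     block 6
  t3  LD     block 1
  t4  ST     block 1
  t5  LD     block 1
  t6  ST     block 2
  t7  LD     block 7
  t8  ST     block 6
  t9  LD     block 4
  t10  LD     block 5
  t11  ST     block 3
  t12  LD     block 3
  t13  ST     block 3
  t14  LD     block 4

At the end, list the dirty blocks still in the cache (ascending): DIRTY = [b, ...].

DIRTY = [3, 6]

  0 | R B3 → L3 miss [-]
  1 | W B2 → L2 miss [D]
  2 | W B6 → L2 miss wb→B2 [D]
  3 | R B1 → L1 miss [-]
  4 | W B1 → L1 hit [D]
  5 | R B1 → L1 hit [D]
  6 | W B2 → L2 miss wb→B6 [D]
  7 | R B7 → L3 miss [-]
  8 | W B6 → L2 miss wb→B2 [D]
  9 | R B4 → L0 miss [-]
  10 | R B5 → L1 miss wb→B1 [-]
  11 | W B3 → L3 miss [D]
  12 | R B3 → L3 hit [D]
  13 | W B3 → L3 hit [D]
  14 | R B4 → L0 hit [-]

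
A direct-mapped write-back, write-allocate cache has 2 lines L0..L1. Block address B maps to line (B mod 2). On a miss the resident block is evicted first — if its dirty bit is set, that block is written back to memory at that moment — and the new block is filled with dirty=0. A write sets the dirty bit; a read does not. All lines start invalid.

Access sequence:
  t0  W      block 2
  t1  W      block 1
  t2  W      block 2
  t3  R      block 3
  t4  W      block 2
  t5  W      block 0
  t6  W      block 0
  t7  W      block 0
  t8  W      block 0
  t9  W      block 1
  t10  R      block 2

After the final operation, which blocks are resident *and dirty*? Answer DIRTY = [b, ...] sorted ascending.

0: W B2 -> L0 miss  d=D]
1: W B1 -> L1 miss  d=D]
2: W B2 -> L0 hit  d=D]
3: R B3 -> L1 miss wb->B1  d=-]
4: W B2 -> L0 hit  d=D]
5: W B0 -> L0 miss wb->B2  d=D]
6: W B0 -> L0 hit  d=D]
7: W B0 -> L0 hit  d=D]
8: W B0 -> L0 hit  d=D]
9: W B1 -> L1 miss  d=D]
10: R B2 -> L0 miss wb->B0  d=-]

DIRTY = [1]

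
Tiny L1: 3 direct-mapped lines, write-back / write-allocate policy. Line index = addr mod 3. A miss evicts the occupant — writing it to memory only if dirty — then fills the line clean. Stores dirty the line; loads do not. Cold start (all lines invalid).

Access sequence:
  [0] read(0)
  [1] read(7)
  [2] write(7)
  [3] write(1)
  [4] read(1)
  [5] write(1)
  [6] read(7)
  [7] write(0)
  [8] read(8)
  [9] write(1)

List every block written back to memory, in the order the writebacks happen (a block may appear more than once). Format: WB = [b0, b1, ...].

0: R B0 → L0 miss [-]
1: R B7 → L1 miss [-]
2: W B7 → L1 hit [D]
3: W B1 → L1 miss wb→B7 [D]
4: R B1 → L1 hit [D]
5: W B1 → L1 hit [D]
6: R B7 → L1 miss wb→B1 [-]
7: W B0 → L0 hit [D]
8: R B8 → L2 miss [-]
9: W B1 → L1 miss [D]

WB = [7, 1]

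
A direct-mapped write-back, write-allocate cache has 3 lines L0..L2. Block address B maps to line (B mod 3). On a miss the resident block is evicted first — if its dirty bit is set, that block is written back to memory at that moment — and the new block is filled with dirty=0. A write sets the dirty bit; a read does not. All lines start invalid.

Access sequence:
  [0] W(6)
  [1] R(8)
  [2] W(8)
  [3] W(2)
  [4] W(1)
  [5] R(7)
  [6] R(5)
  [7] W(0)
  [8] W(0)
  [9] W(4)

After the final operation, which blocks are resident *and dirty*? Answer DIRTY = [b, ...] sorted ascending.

0: W B6 -> L0 miss  d=D]
1: R B8 -> L2 miss  d=-]
2: W B8 -> L2 hit  d=D]
3: W B2 -> L2 miss wb->B8  d=D]
4: W B1 -> L1 miss  d=D]
5: R B7 -> L1 miss wb->B1  d=-]
6: R B5 -> L2 miss wb->B2  d=-]
7: W B0 -> L0 miss wb->B6  d=D]
8: W B0 -> L0 hit  d=D]
9: W B4 -> L1 miss  d=D]

DIRTY = [0, 4]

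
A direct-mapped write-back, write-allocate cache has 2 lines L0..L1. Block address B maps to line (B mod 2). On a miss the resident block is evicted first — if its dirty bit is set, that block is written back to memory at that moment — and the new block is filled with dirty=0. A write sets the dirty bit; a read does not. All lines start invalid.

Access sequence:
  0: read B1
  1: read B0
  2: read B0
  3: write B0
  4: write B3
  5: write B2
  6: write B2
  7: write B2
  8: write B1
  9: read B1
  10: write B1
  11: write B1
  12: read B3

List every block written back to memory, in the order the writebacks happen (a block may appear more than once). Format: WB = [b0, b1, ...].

0: R B1 → L1 miss [-]
1: R B0 → L0 miss [-]
2: R B0 → L0 hit [-]
3: W B0 → L0 hit [D]
4: W B3 → L1 miss [D]
5: W B2 → L0 miss wb→B0 [D]
6: W B2 → L0 hit [D]
7: W B2 → L0 hit [D]
8: W B1 → L1 miss wb→B3 [D]
9: R B1 → L1 hit [D]
10: W B1 → L1 hit [D]
11: W B1 → L1 hit [D]
12: R B3 → L1 miss wb→B1 [-]

WB = [0, 3, 1]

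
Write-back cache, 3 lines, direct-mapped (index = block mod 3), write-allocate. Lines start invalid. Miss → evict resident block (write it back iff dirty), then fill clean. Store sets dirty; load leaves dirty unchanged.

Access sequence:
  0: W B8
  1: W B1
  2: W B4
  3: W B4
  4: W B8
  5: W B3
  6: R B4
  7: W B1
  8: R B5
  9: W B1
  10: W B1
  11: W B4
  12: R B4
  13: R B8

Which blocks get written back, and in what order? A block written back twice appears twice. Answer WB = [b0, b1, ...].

0: W B8 -> L2 miss  d=D]
1: W B1 -> L1 miss  d=D]
2: W B4 -> L1 miss wb->B1  d=D]
3: W B4 -> L1 hit  d=D]
4: W B8 -> L2 hit  d=D]
5: W B3 -> L0 miss  d=D]
6: R B4 -> L1 hit  d=D]
7: W B1 -> L1 miss wb->B4  d=D]
8: R B5 -> L2 miss wb->B8  d=-]
9: W B1 -> L1 hit  d=D]
10: W B1 -> L1 hit  d=D]
11: W B4 -> L1 miss wb->B1  d=D]
12: R B4 -> L1 hit  d=D]
13: R B8 -> L2 miss  d=-]

WB = [1, 4, 8, 1]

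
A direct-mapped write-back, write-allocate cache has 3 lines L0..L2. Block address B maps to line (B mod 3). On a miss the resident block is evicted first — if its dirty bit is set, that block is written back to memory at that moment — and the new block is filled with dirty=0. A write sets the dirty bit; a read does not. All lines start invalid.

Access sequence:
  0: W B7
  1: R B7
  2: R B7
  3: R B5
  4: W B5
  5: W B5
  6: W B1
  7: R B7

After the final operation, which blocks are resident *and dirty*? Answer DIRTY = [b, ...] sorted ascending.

  0 | W B7 → L1 miss [D]
  1 | R B7 → L1 hit [D]
  2 | R B7 → L1 hit [D]
  3 | R B5 → L2 miss [-]
  4 | W B5 → L2 hit [D]
  5 | W B5 → L2 hit [D]
  6 | W B1 → L1 miss wb→B7 [D]
  7 | R B7 → L1 miss wb→B1 [-]

DIRTY = [5]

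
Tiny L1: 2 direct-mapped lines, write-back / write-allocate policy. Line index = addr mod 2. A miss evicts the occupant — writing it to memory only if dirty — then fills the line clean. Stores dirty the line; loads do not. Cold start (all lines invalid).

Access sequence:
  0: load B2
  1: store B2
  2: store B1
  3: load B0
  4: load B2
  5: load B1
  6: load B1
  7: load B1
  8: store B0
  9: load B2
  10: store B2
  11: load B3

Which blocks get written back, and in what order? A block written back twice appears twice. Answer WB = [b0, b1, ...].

  0 | R B2 → L0 miss [-]
  1 | W B2 → L0 hit [D]
  2 | W B1 → L1 miss [D]
  3 | R B0 → L0 miss wb→B2 [-]
  4 | R B2 → L0 miss [-]
  5 | R B1 → L1 hit [D]
  6 | R B1 → L1 hit [D]
  7 | R B1 → L1 hit [D]
  8 | W B0 → L0 miss [D]
  9 | R B2 → L0 miss wb→B0 [-]
  10 | W B2 → L0 hit [D]
  11 | R B3 → L1 miss wb→B1 [-]

WB = [2, 0, 1]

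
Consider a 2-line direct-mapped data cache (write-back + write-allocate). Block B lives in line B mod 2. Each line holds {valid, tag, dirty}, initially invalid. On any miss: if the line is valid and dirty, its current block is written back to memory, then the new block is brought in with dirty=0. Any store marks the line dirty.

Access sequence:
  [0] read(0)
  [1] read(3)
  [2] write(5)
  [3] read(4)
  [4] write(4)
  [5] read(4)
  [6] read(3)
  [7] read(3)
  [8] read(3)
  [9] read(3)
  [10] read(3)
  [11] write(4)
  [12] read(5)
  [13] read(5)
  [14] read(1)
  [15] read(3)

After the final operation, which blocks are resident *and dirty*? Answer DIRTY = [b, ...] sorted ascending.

DIRTY = [4]

0: R B0 → L0 miss [-]
1: R B3 → L1 miss [-]
2: W B5 → L1 miss [D]
3: R B4 → L0 miss [-]
4: W B4 → L0 hit [D]
5: R B4 → L0 hit [D]
6: R B3 → L1 miss wb→B5 [-]
7: R B3 → L1 hit [-]
8: R B3 → L1 hit [-]
9: R B3 → L1 hit [-]
10: R B3 → L1 hit [-]
11: W B4 → L0 hit [D]
12: R B5 → L1 miss [-]
13: R B5 → L1 hit [-]
14: R B1 → L1 miss [-]
15: R B3 → L1 miss [-]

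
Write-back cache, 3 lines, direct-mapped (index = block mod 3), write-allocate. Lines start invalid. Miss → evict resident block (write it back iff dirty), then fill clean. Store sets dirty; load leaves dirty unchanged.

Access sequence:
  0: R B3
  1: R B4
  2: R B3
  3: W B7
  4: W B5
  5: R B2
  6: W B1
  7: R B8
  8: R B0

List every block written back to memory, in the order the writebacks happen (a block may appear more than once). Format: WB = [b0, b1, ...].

WB = [5, 7]

0: R B3 -> L0 miss  d=-]
1: R B4 -> L1 miss  d=-]
2: R B3 -> L0 hit  d=-]
3: W B7 -> L1 miss  d=D]
4: W B5 -> L2 miss  d=D]
5: R B2 -> L2 miss wb->B5  d=-]
6: W B1 -> L1 miss wb->B7  d=D]
7: R B8 -> L2 miss  d=-]
8: R B0 -> L0 miss  d=-]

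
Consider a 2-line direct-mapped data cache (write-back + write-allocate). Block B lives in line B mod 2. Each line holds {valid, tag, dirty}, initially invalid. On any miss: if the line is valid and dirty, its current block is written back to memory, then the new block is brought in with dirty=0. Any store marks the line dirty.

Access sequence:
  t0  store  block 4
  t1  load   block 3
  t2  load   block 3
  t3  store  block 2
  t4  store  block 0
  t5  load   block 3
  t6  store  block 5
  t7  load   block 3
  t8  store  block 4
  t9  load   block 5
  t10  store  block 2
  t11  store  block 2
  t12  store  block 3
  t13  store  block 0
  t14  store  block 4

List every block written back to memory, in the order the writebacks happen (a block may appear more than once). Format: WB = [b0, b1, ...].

0: W B4 -> L0 miss  d=D]
1: R B3 -> L1 miss  d=-]
2: R B3 -> L1 hit  d=-]
3: W B2 -> L0 miss wb->B4  d=D]
4: W B0 -> L0 miss wb->B2  d=D]
5: R B3 -> L1 hit  d=-]
6: W B5 -> L1 miss  d=D]
7: R B3 -> L1 miss wb->B5  d=-]
8: W B4 -> L0 miss wb->B0  d=D]
9: R B5 -> L1 miss  d=-]
10: W B2 -> L0 miss wb->B4  d=D]
11: W B2 -> L0 hit  d=D]
12: W B3 -> L1 miss  d=D]
13: W B0 -> L0 miss wb->B2  d=D]
14: W B4 -> L0 miss wb->B0  d=D]

WB = [4, 2, 5, 0, 4, 2, 0]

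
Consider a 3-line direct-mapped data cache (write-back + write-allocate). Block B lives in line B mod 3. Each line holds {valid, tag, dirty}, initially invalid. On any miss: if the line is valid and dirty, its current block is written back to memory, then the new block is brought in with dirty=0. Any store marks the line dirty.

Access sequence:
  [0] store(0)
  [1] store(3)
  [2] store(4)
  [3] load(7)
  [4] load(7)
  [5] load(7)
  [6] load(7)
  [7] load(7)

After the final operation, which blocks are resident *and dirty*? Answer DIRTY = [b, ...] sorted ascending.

DIRTY = [3]

0: W B0 -> L0 miss  d=D]
1: W B3 -> L0 miss wb->B0  d=D]
2: W B4 -> L1 miss  d=D]
3: R B7 -> L1 miss wb->B4  d=-]
4: R B7 -> L1 hit  d=-]
5: R B7 -> L1 hit  d=-]
6: R B7 -> L1 hit  d=-]
7: R B7 -> L1 hit  d=-]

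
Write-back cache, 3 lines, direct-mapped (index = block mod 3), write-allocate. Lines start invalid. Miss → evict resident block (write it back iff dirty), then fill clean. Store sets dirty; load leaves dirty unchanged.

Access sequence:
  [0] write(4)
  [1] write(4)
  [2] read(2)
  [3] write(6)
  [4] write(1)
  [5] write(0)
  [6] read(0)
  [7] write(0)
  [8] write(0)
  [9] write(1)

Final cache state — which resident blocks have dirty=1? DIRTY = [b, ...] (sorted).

  0 | W B4 → L1 miss [D]
  1 | W B4 → L1 hit [D]
  2 | R B2 → L2 miss [-]
  3 | W B6 → L0 miss [D]
  4 | W B1 → L1 miss wb→B4 [D]
  5 | W B0 → L0 miss wb→B6 [D]
  6 | R B0 → L0 hit [D]
  7 | W B0 → L0 hit [D]
  8 | W B0 → L0 hit [D]
  9 | W B1 → L1 hit [D]

DIRTY = [0, 1]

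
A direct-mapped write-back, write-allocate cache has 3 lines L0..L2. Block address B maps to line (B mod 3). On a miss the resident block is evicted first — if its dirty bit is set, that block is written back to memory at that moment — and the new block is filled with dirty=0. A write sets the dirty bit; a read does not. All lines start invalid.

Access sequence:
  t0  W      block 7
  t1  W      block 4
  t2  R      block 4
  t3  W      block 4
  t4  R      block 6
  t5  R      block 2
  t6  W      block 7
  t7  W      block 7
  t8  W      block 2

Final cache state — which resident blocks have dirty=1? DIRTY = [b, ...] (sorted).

DIRTY = [2, 7]

0: W B7 -> L1 miss  d=D]
1: W B4 -> L1 miss wb->B7  d=D]
2: R B4 -> L1 hit  d=D]
3: W B4 -> L1 hit  d=D]
4: R B6 -> L0 miss  d=-]
5: R B2 -> L2 miss  d=-]
6: W B7 -> L1 miss wb->B4  d=D]
7: W B7 -> L1 hit  d=D]
8: W B2 -> L2 hit  d=D]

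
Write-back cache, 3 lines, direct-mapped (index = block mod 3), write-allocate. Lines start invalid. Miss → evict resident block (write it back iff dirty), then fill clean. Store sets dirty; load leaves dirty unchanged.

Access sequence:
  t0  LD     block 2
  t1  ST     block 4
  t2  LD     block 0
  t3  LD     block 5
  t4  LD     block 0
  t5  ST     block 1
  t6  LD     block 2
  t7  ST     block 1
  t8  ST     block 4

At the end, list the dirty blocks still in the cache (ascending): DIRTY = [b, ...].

DIRTY = [4]

0: R B2 -> L2 miss  d=-]
1: W B4 -> L1 miss  d=D]
2: R B0 -> L0 miss  d=-]
3: R B5 -> L2 miss  d=-]
4: R B0 -> L0 hit  d=-]
5: W B1 -> L1 miss wb->B4  d=D]
6: R B2 -> L2 miss  d=-]
7: W B1 -> L1 hit  d=D]
8: W B4 -> L1 miss wb->B1  d=D]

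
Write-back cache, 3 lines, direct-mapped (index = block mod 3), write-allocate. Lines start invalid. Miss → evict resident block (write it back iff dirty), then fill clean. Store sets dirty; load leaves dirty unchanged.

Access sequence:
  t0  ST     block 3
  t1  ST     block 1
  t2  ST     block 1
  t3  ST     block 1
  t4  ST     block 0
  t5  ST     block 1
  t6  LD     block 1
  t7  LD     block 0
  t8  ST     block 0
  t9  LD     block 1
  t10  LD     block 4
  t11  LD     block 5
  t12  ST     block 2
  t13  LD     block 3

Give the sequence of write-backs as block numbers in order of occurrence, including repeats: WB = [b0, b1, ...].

0: W B3 → L0 miss [D]
1: W B1 → L1 miss [D]
2: W B1 → L1 hit [D]
3: W B1 → L1 hit [D]
4: W B0 → L0 miss wb→B3 [D]
5: W B1 → L1 hit [D]
6: R B1 → L1 hit [D]
7: R B0 → L0 hit [D]
8: W B0 → L0 hit [D]
9: R B1 → L1 hit [D]
10: R B4 → L1 miss wb→B1 [-]
11: R B5 → L2 miss [-]
12: W B2 → L2 miss [D]
13: R B3 → L0 miss wb→B0 [-]

WB = [3, 1, 0]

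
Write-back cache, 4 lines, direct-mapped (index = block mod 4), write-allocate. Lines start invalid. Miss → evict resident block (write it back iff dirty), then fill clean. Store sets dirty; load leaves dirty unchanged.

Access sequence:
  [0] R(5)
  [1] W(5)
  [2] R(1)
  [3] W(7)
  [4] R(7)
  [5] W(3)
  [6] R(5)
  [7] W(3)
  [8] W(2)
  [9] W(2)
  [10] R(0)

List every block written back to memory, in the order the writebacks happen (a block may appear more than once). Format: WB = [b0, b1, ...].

WB = [5, 7]

0: R B5 → L1 miss [-]
1: W B5 → L1 hit [D]
2: R B1 → L1 miss wb→B5 [-]
3: W B7 → L3 miss [D]
4: R B7 → L3 hit [D]
5: W B3 → L3 miss wb→B7 [D]
6: R B5 → L1 miss [-]
7: W B3 → L3 hit [D]
8: W B2 → L2 miss [D]
9: W B2 → L2 hit [D]
10: R B0 → L0 miss [-]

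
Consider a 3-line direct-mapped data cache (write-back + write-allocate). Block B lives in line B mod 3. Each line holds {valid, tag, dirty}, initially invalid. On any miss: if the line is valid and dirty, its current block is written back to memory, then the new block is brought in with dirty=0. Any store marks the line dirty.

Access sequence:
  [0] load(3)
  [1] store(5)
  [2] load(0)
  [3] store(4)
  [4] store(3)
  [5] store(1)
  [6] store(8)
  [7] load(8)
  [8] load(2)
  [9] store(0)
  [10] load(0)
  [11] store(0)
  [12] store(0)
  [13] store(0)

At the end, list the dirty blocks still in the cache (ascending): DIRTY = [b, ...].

DIRTY = [0, 1]

  0 | R B3 → L0 miss [-]
  1 | W B5 → L2 miss [D]
  2 | R B0 → L0 miss [-]
  3 | W B4 → L1 miss [D]
  4 | W B3 → L0 miss [D]
  5 | W B1 → L1 miss wb→B4 [D]
  6 | W B8 → L2 miss wb→B5 [D]
  7 | R B8 → L2 hit [D]
  8 | R B2 → L2 miss wb→B8 [-]
  9 | W B0 → L0 miss wb→B3 [D]
  10 | R B0 → L0 hit [D]
  11 | W B0 → L0 hit [D]
  12 | W B0 → L0 hit [D]
  13 | W B0 → L0 hit [D]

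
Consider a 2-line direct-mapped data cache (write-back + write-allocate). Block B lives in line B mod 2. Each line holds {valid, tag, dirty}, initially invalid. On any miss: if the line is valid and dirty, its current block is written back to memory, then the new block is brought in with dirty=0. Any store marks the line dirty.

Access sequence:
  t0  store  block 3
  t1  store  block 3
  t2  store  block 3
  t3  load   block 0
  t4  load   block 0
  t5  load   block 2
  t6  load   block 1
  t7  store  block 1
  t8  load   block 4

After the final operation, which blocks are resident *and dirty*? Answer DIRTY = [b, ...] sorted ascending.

DIRTY = [1]

0: W B3 -> L1 miss  d=D]
1: W B3 -> L1 hit  d=D]
2: W B3 -> L1 hit  d=D]
3: R B0 -> L0 miss  d=-]
4: R B0 -> L0 hit  d=-]
5: R B2 -> L0 miss  d=-]
6: R B1 -> L1 miss wb->B3  d=-]
7: W B1 -> L1 hit  d=D]
8: R B4 -> L0 miss  d=-]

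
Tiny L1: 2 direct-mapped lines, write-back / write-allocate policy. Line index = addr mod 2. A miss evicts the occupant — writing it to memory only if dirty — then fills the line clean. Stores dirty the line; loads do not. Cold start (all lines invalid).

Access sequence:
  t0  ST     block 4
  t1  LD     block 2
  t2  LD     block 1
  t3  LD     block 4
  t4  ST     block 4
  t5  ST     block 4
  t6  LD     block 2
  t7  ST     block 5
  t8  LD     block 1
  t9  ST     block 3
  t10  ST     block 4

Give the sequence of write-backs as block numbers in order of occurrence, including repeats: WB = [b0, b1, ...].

WB = [4, 4, 5]

0: W B4 -> L0 miss  d=D]
1: R B2 -> L0 miss wb->B4  d=-]
2: R B1 -> L1 miss  d=-]
3: R B4 -> L0 miss  d=-]
4: W B4 -> L0 hit  d=D]
5: W B4 -> L0 hit  d=D]
6: R B2 -> L0 miss wb->B4  d=-]
7: W B5 -> L1 miss  d=D]
8: R B1 -> L1 miss wb->B5  d=-]
9: W B3 -> L1 miss  d=D]
10: W B4 -> L0 miss  d=D]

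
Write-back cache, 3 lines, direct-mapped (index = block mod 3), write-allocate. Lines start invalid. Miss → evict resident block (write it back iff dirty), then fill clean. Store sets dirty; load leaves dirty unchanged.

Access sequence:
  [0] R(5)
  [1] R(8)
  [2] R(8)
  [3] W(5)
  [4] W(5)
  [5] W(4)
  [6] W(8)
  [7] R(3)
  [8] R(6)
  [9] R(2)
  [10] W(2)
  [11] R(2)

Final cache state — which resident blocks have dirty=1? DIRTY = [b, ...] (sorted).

  0 | R B5 → L2 miss [-]
  1 | R B8 → L2 miss [-]
  2 | R B8 → L2 hit [-]
  3 | W B5 → L2 miss [D]
  4 | W B5 → L2 hit [D]
  5 | W B4 → L1 miss [D]
  6 | W B8 → L2 miss wb→B5 [D]
  7 | R B3 → L0 miss [-]
  8 | R B6 → L0 miss [-]
  9 | R B2 → L2 miss wb→B8 [-]
  10 | W B2 → L2 hit [D]
  11 | R B2 → L2 hit [D]

DIRTY = [2, 4]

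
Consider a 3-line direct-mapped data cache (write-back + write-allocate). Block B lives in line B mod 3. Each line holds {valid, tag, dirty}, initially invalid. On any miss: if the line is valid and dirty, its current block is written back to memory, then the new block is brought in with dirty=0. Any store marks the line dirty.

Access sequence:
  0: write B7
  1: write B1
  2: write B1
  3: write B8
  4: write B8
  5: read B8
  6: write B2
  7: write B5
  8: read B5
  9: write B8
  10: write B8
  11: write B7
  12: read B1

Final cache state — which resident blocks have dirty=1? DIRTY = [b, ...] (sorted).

0: W B7 → L1 miss [D]
1: W B1 → L1 miss wb→B7 [D]
2: W B1 → L1 hit [D]
3: W B8 → L2 miss [D]
4: W B8 → L2 hit [D]
5: R B8 → L2 hit [D]
6: W B2 → L2 miss wb→B8 [D]
7: W B5 → L2 miss wb→B2 [D]
8: R B5 → L2 hit [D]
9: W B8 → L2 miss wb→B5 [D]
10: W B8 → L2 hit [D]
11: W B7 → L1 miss wb→B1 [D]
12: R B1 → L1 miss wb→B7 [-]

DIRTY = [8]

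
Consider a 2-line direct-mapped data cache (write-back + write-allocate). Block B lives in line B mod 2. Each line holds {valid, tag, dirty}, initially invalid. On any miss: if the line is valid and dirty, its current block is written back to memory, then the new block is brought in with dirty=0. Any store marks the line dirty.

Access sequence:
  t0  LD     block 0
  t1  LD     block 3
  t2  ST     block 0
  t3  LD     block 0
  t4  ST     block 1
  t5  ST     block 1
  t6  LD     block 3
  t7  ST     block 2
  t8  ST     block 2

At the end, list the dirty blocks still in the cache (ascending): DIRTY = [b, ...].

  0 | R B0 → L0 miss [-]
  1 | R B3 → L1 miss [-]
  2 | W B0 → L0 hit [D]
  3 | R B0 → L0 hit [D]
  4 | W B1 → L1 miss [D]
  5 | W B1 → L1 hit [D]
  6 | R B3 → L1 miss wb→B1 [-]
  7 | W B2 → L0 miss wb→B0 [D]
  8 | W B2 → L0 hit [D]

DIRTY = [2]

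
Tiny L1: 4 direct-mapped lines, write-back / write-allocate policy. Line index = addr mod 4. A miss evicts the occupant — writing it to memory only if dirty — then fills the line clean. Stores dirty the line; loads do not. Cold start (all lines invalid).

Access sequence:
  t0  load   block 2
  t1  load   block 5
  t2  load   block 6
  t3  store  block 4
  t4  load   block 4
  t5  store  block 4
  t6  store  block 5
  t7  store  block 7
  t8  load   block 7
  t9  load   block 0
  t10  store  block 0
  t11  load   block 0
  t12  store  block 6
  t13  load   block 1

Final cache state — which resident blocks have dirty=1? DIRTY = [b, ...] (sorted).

DIRTY = [0, 6, 7]

0: R B2 → L2 miss [-]
1: R B5 → L1 miss [-]
2: R B6 → L2 miss [-]
3: W B4 → L0 miss [D]
4: R B4 → L0 hit [D]
5: W B4 → L0 hit [D]
6: W B5 → L1 hit [D]
7: W B7 → L3 miss [D]
8: R B7 → L3 hit [D]
9: R B0 → L0 miss wb→B4 [-]
10: W B0 → L0 hit [D]
11: R B0 → L0 hit [D]
12: W B6 → L2 hit [D]
13: R B1 → L1 miss wb→B5 [-]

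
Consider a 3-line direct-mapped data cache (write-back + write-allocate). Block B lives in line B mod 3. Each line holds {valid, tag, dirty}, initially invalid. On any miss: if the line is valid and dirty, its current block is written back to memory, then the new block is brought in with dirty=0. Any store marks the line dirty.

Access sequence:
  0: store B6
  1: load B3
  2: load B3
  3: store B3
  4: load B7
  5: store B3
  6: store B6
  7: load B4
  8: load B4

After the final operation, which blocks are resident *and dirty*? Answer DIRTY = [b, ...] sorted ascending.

0: W B6 -> L0 miss  d=D]
1: R B3 -> L0 miss wb->B6  d=-]
2: R B3 -> L0 hit  d=-]
3: W B3 -> L0 hit  d=D]
4: R B7 -> L1 miss  d=-]
5: W B3 -> L0 hit  d=D]
6: W B6 -> L0 miss wb->B3  d=D]
7: R B4 -> L1 miss  d=-]
8: R B4 -> L1 hit  d=-]

DIRTY = [6]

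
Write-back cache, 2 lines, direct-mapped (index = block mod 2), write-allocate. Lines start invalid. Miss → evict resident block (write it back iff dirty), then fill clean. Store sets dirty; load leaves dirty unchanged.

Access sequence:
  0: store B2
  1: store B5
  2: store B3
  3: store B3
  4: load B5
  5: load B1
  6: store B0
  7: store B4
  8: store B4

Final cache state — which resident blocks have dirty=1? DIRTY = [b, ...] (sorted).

  0 | W B2 → L0 miss [D]
  1 | W B5 → L1 miss [D]
  2 | W B3 → L1 miss wb→B5 [D]
  3 | W B3 → L1 hit [D]
  4 | R B5 → L1 miss wb→B3 [-]
  5 | R B1 → L1 miss [-]
  6 | W B0 → L0 miss wb→B2 [D]
  7 | W B4 → L0 miss wb→B0 [D]
  8 | W B4 → L0 hit [D]

DIRTY = [4]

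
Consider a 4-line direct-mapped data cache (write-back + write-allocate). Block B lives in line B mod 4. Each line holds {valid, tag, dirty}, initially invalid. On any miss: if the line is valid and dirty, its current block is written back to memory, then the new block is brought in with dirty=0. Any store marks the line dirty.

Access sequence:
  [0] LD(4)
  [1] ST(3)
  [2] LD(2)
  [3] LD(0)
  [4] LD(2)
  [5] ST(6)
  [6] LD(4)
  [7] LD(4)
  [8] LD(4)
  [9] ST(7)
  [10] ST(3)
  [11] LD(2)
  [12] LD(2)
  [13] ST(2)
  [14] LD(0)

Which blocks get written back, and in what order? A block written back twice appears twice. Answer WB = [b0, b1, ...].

  0 | R B4 → L0 miss [-]
  1 | W B3 → L3 miss [D]
  2 | R B2 → L2 miss [-]
  3 | R B0 → L0 miss [-]
  4 | R B2 → L2 hit [-]
  5 | W B6 → L2 miss [D]
  6 | R B4 → L0 miss [-]
  7 | R B4 → L0 hit [-]
  8 | R B4 → L0 hit [-]
  9 | W B7 → L3 miss wb→B3 [D]
  10 | W B3 → L3 miss wb→B7 [D]
  11 | R B2 → L2 miss wb→B6 [-]
  12 | R B2 → L2 hit [-]
  13 | W B2 → L2 hit [D]
  14 | R B0 → L0 miss [-]

WB = [3, 7, 6]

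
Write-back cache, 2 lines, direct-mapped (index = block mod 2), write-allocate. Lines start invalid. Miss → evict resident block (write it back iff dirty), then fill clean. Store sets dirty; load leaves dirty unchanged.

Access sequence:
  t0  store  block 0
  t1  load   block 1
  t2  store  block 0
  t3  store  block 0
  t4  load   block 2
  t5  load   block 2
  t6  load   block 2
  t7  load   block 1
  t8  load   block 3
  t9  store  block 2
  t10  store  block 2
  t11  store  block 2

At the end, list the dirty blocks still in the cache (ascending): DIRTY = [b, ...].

DIRTY = [2]

0: W B0 -> L0 miss  d=D]
1: R B1 -> L1 miss  d=-]
2: W B0 -> L0 hit  d=D]
3: W B0 -> L0 hit  d=D]
4: R B2 -> L0 miss wb->B0  d=-]
5: R B2 -> L0 hit  d=-]
6: R B2 -> L0 hit  d=-]
7: R B1 -> L1 hit  d=-]
8: R B3 -> L1 miss  d=-]
9: W B2 -> L0 hit  d=D]
10: W B2 -> L0 hit  d=D]
11: W B2 -> L0 hit  d=D]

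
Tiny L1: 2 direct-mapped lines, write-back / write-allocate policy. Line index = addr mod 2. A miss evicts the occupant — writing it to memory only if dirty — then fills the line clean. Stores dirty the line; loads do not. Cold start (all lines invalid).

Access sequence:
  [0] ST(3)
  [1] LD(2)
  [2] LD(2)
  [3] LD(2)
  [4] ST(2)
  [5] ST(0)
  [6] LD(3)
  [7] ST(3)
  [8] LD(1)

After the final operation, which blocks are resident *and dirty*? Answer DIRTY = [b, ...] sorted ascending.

0: W B3 → L1 miss [D]
1: R B2 → L0 miss [-]
2: R B2 → L0 hit [-]
3: R B2 → L0 hit [-]
4: W B2 → L0 hit [D]
5: W B0 → L0 miss wb→B2 [D]
6: R B3 → L1 hit [D]
7: W B3 → L1 hit [D]
8: R B1 → L1 miss wb→B3 [-]

DIRTY = [0]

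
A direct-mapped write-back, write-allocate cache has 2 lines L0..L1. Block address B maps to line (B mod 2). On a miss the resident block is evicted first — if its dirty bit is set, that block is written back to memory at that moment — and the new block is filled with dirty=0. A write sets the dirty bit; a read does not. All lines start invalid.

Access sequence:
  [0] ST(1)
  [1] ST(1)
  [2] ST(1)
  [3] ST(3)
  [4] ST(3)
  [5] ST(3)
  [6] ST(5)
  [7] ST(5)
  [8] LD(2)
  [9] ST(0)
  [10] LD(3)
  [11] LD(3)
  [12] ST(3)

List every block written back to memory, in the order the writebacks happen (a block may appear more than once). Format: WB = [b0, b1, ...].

WB = [1, 3, 5]

0: W B1 → L1 miss [D]
1: W B1 → L1 hit [D]
2: W B1 → L1 hit [D]
3: W B3 → L1 miss wb→B1 [D]
4: W B3 → L1 hit [D]
5: W B3 → L1 hit [D]
6: W B5 → L1 miss wb→B3 [D]
7: W B5 → L1 hit [D]
8: R B2 → L0 miss [-]
9: W B0 → L0 miss [D]
10: R B3 → L1 miss wb→B5 [-]
11: R B3 → L1 hit [-]
12: W B3 → L1 hit [D]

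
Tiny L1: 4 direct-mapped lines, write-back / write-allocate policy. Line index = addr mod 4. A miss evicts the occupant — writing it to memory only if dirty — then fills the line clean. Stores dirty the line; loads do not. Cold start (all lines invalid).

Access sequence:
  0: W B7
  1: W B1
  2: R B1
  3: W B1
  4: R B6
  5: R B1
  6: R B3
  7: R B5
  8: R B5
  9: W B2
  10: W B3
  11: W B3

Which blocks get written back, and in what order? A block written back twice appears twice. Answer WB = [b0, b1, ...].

0: W B7 → L3 miss [D]
1: W B1 → L1 miss [D]
2: R B1 → L1 hit [D]
3: W B1 → L1 hit [D]
4: R B6 → L2 miss [-]
5: R B1 → L1 hit [D]
6: R B3 → L3 miss wb→B7 [-]
7: R B5 → L1 miss wb→B1 [-]
8: R B5 → L1 hit [-]
9: W B2 → L2 miss [D]
10: W B3 → L3 hit [D]
11: W B3 → L3 hit [D]

WB = [7, 1]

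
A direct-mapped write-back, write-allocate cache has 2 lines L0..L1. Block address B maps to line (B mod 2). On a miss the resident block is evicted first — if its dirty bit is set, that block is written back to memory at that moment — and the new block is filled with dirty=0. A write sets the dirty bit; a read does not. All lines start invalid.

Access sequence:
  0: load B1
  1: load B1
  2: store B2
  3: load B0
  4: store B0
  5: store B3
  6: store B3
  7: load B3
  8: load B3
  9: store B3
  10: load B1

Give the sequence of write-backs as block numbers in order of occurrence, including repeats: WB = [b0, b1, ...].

WB = [2, 3]

0: R B1 → L1 miss [-]
1: R B1 → L1 hit [-]
2: W B2 → L0 miss [D]
3: R B0 → L0 miss wb→B2 [-]
4: W B0 → L0 hit [D]
5: W B3 → L1 miss [D]
6: W B3 → L1 hit [D]
7: R B3 → L1 hit [D]
8: R B3 → L1 hit [D]
9: W B3 → L1 hit [D]
10: R B1 → L1 miss wb→B3 [-]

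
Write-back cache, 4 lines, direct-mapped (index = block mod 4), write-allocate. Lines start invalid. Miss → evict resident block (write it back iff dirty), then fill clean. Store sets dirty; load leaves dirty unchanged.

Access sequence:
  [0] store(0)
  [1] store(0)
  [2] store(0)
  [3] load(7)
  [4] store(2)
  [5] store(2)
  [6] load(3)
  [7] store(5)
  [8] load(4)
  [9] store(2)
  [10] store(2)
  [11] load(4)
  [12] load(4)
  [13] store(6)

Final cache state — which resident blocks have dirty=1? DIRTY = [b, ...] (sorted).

0: W B0 → L0 miss [D]
1: W B0 → L0 hit [D]
2: W B0 → L0 hit [D]
3: R B7 → L3 miss [-]
4: W B2 → L2 miss [D]
5: W B2 → L2 hit [D]
6: R B3 → L3 miss [-]
7: W B5 → L1 miss [D]
8: R B4 → L0 miss wb→B0 [-]
9: W B2 → L2 hit [D]
10: W B2 → L2 hit [D]
11: R B4 → L0 hit [-]
12: R B4 → L0 hit [-]
13: W B6 → L2 miss wb→B2 [D]

DIRTY = [5, 6]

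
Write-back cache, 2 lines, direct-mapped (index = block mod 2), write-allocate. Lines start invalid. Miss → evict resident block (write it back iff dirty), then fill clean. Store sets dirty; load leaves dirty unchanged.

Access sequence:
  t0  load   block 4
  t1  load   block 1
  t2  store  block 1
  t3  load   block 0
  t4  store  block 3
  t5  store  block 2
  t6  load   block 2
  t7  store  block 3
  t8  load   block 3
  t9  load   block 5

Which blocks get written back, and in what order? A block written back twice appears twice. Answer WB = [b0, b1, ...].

WB = [1, 3]

0: R B4 -> L0 miss  d=-]
1: R B1 -> L1 miss  d=-]
2: W B1 -> L1 hit  d=D]
3: R B0 -> L0 miss  d=-]
4: W B3 -> L1 miss wb->B1  d=D]
5: W B2 -> L0 miss  d=D]
6: R B2 -> L0 hit  d=D]
7: W B3 -> L1 hit  d=D]
8: R B3 -> L1 hit  d=D]
9: R B5 -> L1 miss wb->B3  d=-]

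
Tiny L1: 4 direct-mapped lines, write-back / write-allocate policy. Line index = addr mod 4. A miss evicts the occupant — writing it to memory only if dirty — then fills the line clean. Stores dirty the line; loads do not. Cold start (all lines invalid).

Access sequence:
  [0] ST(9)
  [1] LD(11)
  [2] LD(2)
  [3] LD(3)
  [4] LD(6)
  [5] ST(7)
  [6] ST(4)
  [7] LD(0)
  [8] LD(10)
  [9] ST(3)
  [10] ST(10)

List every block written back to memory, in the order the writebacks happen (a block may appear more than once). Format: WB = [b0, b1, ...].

0: W B9 -> L1 miss  d=D]
1: R B11 -> L3 miss  d=-]
2: R B2 -> L2 miss  d=-]
3: R B3 -> L3 miss  d=-]
4: R B6 -> L2 miss  d=-]
5: W B7 -> L3 miss  d=D]
6: W B4 -> L0 miss  d=D]
7: R B0 -> L0 miss wb->B4  d=-]
8: R B10 -> L2 miss  d=-]
9: W B3 -> L3 miss wb->B7  d=D]
10: W B10 -> L2 hit  d=D]

WB = [4, 7]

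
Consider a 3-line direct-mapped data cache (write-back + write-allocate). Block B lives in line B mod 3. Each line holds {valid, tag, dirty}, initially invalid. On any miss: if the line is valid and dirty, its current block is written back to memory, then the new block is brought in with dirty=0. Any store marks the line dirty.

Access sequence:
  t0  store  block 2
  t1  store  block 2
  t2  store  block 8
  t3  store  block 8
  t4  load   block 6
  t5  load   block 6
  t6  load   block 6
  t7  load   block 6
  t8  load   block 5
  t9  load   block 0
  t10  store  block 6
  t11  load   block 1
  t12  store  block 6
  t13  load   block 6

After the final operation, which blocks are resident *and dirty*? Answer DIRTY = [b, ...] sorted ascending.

DIRTY = [6]

0: W B2 -> L2 miss  d=D]
1: W B2 -> L2 hit  d=D]
2: W B8 -> L2 miss wb->B2  d=D]
3: W B8 -> L2 hit  d=D]
4: R B6 -> L0 miss  d=-]
5: R B6 -> L0 hit  d=-]
6: R B6 -> L0 hit  d=-]
7: R B6 -> L0 hit  d=-]
8: R B5 -> L2 miss wb->B8  d=-]
9: R B0 -> L0 miss  d=-]
10: W B6 -> L0 miss  d=D]
11: R B1 -> L1 miss  d=-]
12: W B6 -> L0 hit  d=D]
13: R B6 -> L0 hit  d=D]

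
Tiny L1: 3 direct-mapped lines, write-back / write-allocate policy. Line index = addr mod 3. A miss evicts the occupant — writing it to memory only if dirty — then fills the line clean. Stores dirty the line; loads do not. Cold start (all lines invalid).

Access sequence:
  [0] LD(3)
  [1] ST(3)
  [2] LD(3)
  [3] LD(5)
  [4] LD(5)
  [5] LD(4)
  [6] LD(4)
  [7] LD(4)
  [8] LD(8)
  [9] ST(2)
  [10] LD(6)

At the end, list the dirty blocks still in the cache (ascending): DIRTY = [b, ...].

  0 | R B3 → L0 miss [-]
  1 | W B3 → L0 hit [D]
  2 | R B3 → L0 hit [D]
  3 | R B5 → L2 miss [-]
  4 | R B5 → L2 hit [-]
  5 | R B4 → L1 miss [-]
  6 | R B4 → L1 hit [-]
  7 | R B4 → L1 hit [-]
  8 | R B8 → L2 miss [-]
  9 | W B2 → L2 miss [D]
  10 | R B6 → L0 miss wb→B3 [-]

DIRTY = [2]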